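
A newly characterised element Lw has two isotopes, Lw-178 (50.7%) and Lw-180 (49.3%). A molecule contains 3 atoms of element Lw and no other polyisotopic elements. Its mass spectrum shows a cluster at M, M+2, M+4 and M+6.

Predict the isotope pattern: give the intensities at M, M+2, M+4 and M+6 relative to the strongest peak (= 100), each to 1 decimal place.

Expanding (0.507 + 0.493)^3:
P(M) = 0.507^3 = 0.130324
P(M+2) = 3 × 0.507^2 × 0.493^1 = 0.380175
P(M+4) = 3 × 0.507^1 × 0.493^2 = 0.369678
P(M+6) = 0.493^3 = 0.119823
The M+2 peak is largest (0.380175); scaling to 100 gives 34.3 : 100.0 : 97.2 : 31.5.

34.3 : 100.0 : 97.2 : 31.5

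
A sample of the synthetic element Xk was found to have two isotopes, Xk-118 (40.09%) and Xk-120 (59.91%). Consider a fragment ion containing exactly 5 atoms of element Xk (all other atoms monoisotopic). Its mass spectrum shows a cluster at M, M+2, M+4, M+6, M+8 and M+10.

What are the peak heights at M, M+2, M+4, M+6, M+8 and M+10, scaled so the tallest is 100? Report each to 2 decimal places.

Expanding (0.4009 + 0.5991)^5:
P(M) = 0.4009^5 = 0.010356
P(M+2) = 5 × 0.4009^4 × 0.5991^1 = 0.077377
P(M+4) = 10 × 0.4009^3 × 0.5991^2 = 0.231263
P(M+6) = 10 × 0.4009^2 × 0.5991^3 = 0.345597
P(M+8) = 5 × 0.4009^1 × 0.5991^4 = 0.258228
P(M+10) = 0.5991^5 = 0.077179
The M+6 peak is largest (0.345597); scaling to 100 gives 3.00 : 22.39 : 66.92 : 100.00 : 74.72 : 22.33.

3.00 : 22.39 : 66.92 : 100.00 : 74.72 : 22.33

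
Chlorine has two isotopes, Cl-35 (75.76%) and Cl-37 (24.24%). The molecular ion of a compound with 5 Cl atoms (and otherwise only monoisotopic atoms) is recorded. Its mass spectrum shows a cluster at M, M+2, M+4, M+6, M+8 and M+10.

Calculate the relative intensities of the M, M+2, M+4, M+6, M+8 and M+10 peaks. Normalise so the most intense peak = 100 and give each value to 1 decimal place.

Expanding (0.7576 + 0.2424)^5:
P(M) = 0.7576^5 = 0.249574
P(M+2) = 5 × 0.7576^4 × 0.2424^1 = 0.399266
P(M+4) = 10 × 0.7576^3 × 0.2424^2 = 0.255497
P(M+6) = 10 × 0.7576^2 × 0.2424^3 = 0.081748
P(M+8) = 5 × 0.7576^1 × 0.2424^4 = 0.013078
P(M+10) = 0.2424^5 = 0.000837
The M+2 peak is largest (0.399266); scaling to 100 gives 62.5 : 100.0 : 64.0 : 20.5 : 3.3 : 0.2.

62.5 : 100.0 : 64.0 : 20.5 : 3.3 : 0.2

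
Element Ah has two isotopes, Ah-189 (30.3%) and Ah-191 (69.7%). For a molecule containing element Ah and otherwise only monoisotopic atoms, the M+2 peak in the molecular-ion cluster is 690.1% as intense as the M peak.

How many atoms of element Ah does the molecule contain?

3

With n Ah atoms, P(M+2)/P(M) = C(n,1)·p^(n−1)q / p^n = n·q/p = n · 0.697/0.303.
n = 6.901 × 0.303/0.697 = 3.00 ≈ 3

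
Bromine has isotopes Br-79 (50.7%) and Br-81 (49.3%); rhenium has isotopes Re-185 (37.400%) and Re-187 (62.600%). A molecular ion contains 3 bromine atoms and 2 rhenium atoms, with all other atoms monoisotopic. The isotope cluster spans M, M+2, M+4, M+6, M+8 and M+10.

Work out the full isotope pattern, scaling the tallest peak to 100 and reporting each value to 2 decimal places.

Bromine pattern (n=3): 0.13032384 : 0.38017547 : 0.36967753 : 0.11982316
Rhenium pattern (n=2): 0.139876 : 0.468248 : 0.391876
Convolve the two distributions (both contribute in 2-u steps):
  M: 0.13032384×0.139876 = 0.018229
  M+2: 0.13032384×0.468248 + 0.38017547×0.139876 = 0.114201
  M+4: 0.13032384×0.391876 + 0.38017547×0.468248 + 0.36967753×0.139876 = 0.280796
  M+6: 0.38017547×0.391876 + 0.36967753×0.468248 + 0.11982316×0.139876 = 0.338843
  M+8: 0.36967753×0.391876 + 0.11982316×0.468248 = 0.200975
  M+10: 0.11982316×0.391876 = 0.046956
Scale to base peak (0.338843) = 100: 5.38 : 33.70 : 82.87 : 100.00 : 59.31 : 13.86

5.38 : 33.70 : 82.87 : 100.00 : 59.31 : 13.86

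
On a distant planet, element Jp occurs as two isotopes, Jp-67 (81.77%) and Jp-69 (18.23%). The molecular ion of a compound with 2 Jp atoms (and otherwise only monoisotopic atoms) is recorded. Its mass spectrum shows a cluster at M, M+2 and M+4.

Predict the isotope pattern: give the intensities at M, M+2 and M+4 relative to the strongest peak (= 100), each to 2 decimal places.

100.00 : 44.59 : 4.97

The 2 Jp atoms are independent, so intensities follow the terms of (0.8177 + 0.1823)^2.
P(M) = 0.8177^2 = 0.668633
P(M+2) = 2 × 0.8177^1 × 0.1823^1 = 0.298133
P(M+4) = 0.1823^2 = 0.033233
The M peak is largest (0.668633); scaling to 100 gives 100.00 : 44.59 : 4.97.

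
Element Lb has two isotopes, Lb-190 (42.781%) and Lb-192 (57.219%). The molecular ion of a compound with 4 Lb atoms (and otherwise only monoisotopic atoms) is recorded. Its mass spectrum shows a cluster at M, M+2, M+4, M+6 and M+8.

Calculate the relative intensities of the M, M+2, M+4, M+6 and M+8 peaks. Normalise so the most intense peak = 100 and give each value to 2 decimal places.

Each Lb atom is independently Lb-190 (p = 0.42781) or Lb-192 (q = 0.57219); the cluster is the binomial expansion (p + q)^4.
P(M) = 0.42781^4 = 0.033497
P(M+2) = 4 × 0.42781^3 × 0.57219^1 = 0.179206
P(M+4) = 6 × 0.42781^2 × 0.57219^2 = 0.359529
P(M+6) = 4 × 0.42781^1 × 0.57219^3 = 0.320577
P(M+8) = 0.57219^4 = 0.107192
The M+4 peak is largest (0.359529); scaling to 100 gives 9.32 : 49.84 : 100.00 : 89.17 : 29.81.

9.32 : 49.84 : 100.00 : 89.17 : 29.81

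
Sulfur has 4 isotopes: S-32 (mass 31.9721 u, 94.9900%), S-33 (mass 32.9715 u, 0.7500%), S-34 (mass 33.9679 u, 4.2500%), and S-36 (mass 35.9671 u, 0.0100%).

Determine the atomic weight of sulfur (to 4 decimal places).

32.0648 u

Ar = Σ fᵢ·mᵢ = 0.949900 × 31.9721 + 0.007500 × 32.9715 + 0.042500 × 33.9679 + 0.000100 × 35.9671
= 30.37030 + 0.24729 + 1.44364 + 0.00360 = 32.06483 u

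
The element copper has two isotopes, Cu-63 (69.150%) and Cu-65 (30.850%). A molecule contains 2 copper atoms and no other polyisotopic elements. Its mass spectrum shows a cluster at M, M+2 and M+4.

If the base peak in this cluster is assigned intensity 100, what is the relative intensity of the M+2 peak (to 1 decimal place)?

89.2

(0.69150 + 0.30850)^2 gives M 0.4782, M+2 0.4267, M+4 0.0952; the largest is M.
P(M) = C(2,0) × 0.69150^2 × 0.30850^0 = 1 × 0.47817225 × 1.0000 = 0.478172 (base)
P(M+2) = C(2,1) × 0.69150^1 × 0.30850^1 = 2 × 0.6915 × 0.3085 = 0.426656
Relative intensity = 0.426656 / 0.478172 × 100 = 89.2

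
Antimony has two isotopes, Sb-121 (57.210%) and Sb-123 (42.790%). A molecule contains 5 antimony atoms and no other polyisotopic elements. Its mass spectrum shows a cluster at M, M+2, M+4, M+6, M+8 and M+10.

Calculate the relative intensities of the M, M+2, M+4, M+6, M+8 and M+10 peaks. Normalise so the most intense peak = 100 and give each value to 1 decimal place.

17.9 : 66.8 : 100.0 : 74.8 : 28.0 : 4.2

Expanding (0.57210 + 0.42790)^5:
P(M) = 0.57210^5 = 0.061286
P(M+2) = 5 × 0.57210^4 × 0.42790^1 = 0.229192
P(M+4) = 10 × 0.57210^3 × 0.42790^2 = 0.342847
P(M+6) = 10 × 0.57210^2 × 0.42790^3 = 0.256431
P(M+8) = 5 × 0.57210^1 × 0.42790^4 = 0.095898
P(M+10) = 0.42790^5 = 0.014345
The M+4 peak is largest (0.342847); scaling to 100 gives 17.9 : 66.8 : 100.0 : 74.8 : 28.0 : 4.2.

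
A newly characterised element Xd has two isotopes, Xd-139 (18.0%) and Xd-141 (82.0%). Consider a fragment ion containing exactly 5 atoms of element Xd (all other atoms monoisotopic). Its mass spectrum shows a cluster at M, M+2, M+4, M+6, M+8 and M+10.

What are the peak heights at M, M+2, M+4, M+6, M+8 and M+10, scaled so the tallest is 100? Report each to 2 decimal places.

0.05 : 1.06 : 9.64 : 43.90 : 100.00 : 91.11

Expanding (0.180 + 0.820)^5:
P(M) = 0.180^5 = 0.000189
P(M+2) = 5 × 0.180^4 × 0.820^1 = 0.004304
P(M+4) = 10 × 0.180^3 × 0.820^2 = 0.039214
P(M+6) = 10 × 0.180^2 × 0.820^3 = 0.178643
P(M+8) = 5 × 0.180^1 × 0.820^4 = 0.406910
P(M+10) = 0.820^5 = 0.370740
The M+8 peak is largest (0.406910); scaling to 100 gives 0.05 : 1.06 : 9.64 : 43.90 : 100.00 : 91.11.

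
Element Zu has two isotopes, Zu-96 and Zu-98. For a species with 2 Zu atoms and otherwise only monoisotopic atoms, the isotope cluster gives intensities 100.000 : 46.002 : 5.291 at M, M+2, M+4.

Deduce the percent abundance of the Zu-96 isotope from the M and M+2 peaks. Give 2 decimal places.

81.30%

Let p = fractional abundance of Zu-96. I(M+2)/I(M) = [C(2,1)·p^1·(1−p)] / p^2 = 2·(1−p)/p = 46.002/100.000 = 0.4600
(1−p)/p = 0.4600/2 = 0.2300  ⇒  p = 1/(1 + 0.2300) = 0.8130
Zu-96: 81.30%, Zu-98: 18.70%.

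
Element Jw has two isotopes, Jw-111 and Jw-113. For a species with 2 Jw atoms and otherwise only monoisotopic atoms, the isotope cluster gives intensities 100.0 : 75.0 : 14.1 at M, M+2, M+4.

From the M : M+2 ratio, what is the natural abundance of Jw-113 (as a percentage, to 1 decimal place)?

Write p for the Jw-111 fraction. I(M+2)/I(M) = [C(2,1)·p^1·(1−p)] / p^2 = 2·(1−p)/p = 75.0/100.0 = 0.7500
(1−p)/p = 0.7500/2 = 0.3750  ⇒  p = 1/(1 + 0.3750) = 0.7273
Jw-111: 72.7%, Jw-113: 27.3%.

27.3%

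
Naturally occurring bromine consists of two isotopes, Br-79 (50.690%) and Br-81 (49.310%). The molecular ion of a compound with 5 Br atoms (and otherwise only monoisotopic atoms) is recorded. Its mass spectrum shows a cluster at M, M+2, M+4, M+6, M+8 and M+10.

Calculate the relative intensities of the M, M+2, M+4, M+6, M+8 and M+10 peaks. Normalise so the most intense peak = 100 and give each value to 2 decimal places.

10.57 : 51.40 : 100.00 : 97.28 : 47.31 : 9.21

The 5 Br atoms are independent, so intensities follow the terms of (0.50690 + 0.49310)^5.
P(M) = 0.50690^5 = 0.033467
P(M+2) = 5 × 0.50690^4 × 0.49310^1 = 0.162777
P(M+4) = 10 × 0.50690^3 × 0.49310^2 = 0.316692
P(M+6) = 10 × 0.50690^2 × 0.49310^3 = 0.308070
P(M+8) = 5 × 0.50690^1 × 0.49310^4 = 0.149842
P(M+10) = 0.49310^5 = 0.029152
The M+4 peak is largest (0.316692); scaling to 100 gives 10.57 : 51.40 : 100.00 : 97.28 : 47.31 : 9.21.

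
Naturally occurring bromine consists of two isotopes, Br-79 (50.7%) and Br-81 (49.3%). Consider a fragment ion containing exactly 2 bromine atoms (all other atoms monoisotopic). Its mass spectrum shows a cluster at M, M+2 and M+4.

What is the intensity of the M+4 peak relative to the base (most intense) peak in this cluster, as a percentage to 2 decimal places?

48.62%

Term probabilities: M 0.2570, M+2 0.4999, M+4 0.2430. Base peak = M+2.
P(M+2) = C(2,1) × 0.507^1 × 0.493^1 = 2 × 0.5070 × 0.4930 = 0.499902 (base)
P(M+4) = C(2,2) × 0.507^0 × 0.493^2 = 1 × 1.0000 × 0.243049 = 0.243049
Relative intensity = 0.243049 / 0.499902 × 100 = 48.62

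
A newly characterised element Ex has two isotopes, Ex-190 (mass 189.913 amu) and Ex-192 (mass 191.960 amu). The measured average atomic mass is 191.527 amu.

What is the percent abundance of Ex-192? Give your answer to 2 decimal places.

Writing the weighted mean with unknown fraction x of Ex-190:
189.913·x + 191.960·(1 − x) = 191.527
(189.913 − 191.960)·x = 191.527 − 191.960
x = -0.433 / -2.047 = 0.21153 → 21.15% Ex-190, 78.85% Ex-192.

78.85%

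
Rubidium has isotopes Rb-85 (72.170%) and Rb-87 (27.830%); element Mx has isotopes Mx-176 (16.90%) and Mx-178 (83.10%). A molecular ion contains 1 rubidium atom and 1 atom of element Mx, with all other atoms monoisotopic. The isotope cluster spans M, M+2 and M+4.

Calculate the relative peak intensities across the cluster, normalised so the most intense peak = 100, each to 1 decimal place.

18.9 : 100.0 : 35.8

Rubidium pattern (n=1): 0.7217 : 0.2783
Element Mx pattern (n=1): 0.1690 : 0.8310
Convolve the two distributions (both contribute in 2-u steps):
  M: 0.7217×0.1690 = 0.121967
  M+2: 0.7217×0.8310 + 0.2783×0.1690 = 0.646765
  M+4: 0.2783×0.8310 = 0.231267
Scale to base peak (0.646765) = 100: 18.9 : 100.0 : 35.8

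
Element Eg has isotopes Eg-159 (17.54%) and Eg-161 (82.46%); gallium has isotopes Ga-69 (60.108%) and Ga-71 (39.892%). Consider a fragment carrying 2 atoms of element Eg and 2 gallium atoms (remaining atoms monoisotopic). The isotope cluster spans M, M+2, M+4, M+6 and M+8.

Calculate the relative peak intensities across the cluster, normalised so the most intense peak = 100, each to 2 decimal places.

Element Eg pattern (n=2): 0.03076516 : 0.28926968 : 0.67996516
Gallium pattern (n=2): 0.36129717 : 0.47956567 : 0.15913717
Convolve the two distributions (both contribute in 2-u steps):
  M: 0.03076516×0.36129717 = 0.011115
  M+2: 0.03076516×0.47956567 + 0.28926968×0.36129717 = 0.119266
  M+4: 0.03076516×0.15913717 + 0.28926968×0.47956567 + 0.67996516×0.36129717 = 0.389289
  M+6: 0.28926968×0.15913717 + 0.67996516×0.47956567 = 0.372122
  M+8: 0.67996516×0.15913717 = 0.108208
Scale to base peak (0.389289) = 100: 2.86 : 30.64 : 100.00 : 95.59 : 27.80

2.86 : 30.64 : 100.00 : 95.59 : 27.80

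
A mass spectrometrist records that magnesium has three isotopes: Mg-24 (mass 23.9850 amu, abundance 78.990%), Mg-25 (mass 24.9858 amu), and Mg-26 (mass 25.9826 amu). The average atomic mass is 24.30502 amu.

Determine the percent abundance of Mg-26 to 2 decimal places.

11.01%

Let x and y be the fractions of Mg-25 and Mg-26. Then x + y = 1 − 0.78990 = 0.21010 and 24.9858x + 25.9826y = 24.30502 − 0.78990×23.9850 = 5.3592685.
Substituting: 24.9858x + 25.9826(0.21010 − x) = 5.3592685
(24.9858 − 25.9826)x = -0.09967576  ⇒  x = 0.10000, y = 0.11010
Mg-25: 10.00%, Mg-26: 11.01%.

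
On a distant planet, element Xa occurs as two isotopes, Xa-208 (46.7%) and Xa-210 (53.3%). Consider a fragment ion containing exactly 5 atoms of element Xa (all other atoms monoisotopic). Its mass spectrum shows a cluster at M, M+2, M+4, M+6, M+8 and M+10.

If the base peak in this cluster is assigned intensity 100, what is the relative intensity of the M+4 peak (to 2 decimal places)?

Term probabilities: M 0.0222, M+2 0.1268, M+4 0.2893, M+6 0.3302, M+8 0.1884, M+10 0.0430. Base peak = M+6.
P(M+6) = C(5,3) × 0.467^2 × 0.533^3 = 10 × 0.218089 × 0.15141944 = 0.330229 (base)
P(M+4) = C(5,2) × 0.467^3 × 0.533^2 = 10 × 0.10184756 × 0.284089 = 0.289338
Relative intensity = 0.289338 / 0.330229 × 100 = 87.62

87.62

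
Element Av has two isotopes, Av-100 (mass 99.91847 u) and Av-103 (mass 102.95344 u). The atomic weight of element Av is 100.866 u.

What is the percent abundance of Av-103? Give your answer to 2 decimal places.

Writing the weighted mean with unknown fraction x of Av-100:
99.91847·x + 102.95344·(1 − x) = 100.866
(99.91847 − 102.95344)·x = 100.866 − 102.95344
x = -2.08744 / -3.03497 = 0.68780 → 68.78% Av-100, 31.22% Av-103.

31.22%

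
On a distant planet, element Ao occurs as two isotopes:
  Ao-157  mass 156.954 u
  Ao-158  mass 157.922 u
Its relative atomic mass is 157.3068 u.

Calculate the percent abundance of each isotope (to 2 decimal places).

Ao-157: 63.55%, Ao-158: 36.45%

With x = fraction of Ao-157 (so Ao-158 is 1 − x):
156.954·x + 157.922·(1 − x) = 157.3068
(156.954 − 157.922)·x = 157.3068 − 157.922
x = -0.6152 / -0.968 = 0.63554 → 63.55% Ao-157, 36.45% Ao-158.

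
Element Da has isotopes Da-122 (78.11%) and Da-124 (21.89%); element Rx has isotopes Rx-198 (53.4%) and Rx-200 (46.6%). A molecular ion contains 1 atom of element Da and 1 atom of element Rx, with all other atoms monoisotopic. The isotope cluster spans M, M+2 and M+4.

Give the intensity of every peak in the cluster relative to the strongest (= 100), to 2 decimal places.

Element Da pattern (n=1): 0.7811 : 0.2189
Element Rx pattern (n=1): 0.5340 : 0.4660
Convolve the two distributions (both contribute in 2-u steps):
  M: 0.7811×0.5340 = 0.417107
  M+2: 0.7811×0.4660 + 0.2189×0.5340 = 0.480885
  M+4: 0.2189×0.4660 = 0.102007
Scale to base peak (0.480885) = 100: 86.74 : 100.00 : 21.21

86.74 : 100.00 : 21.21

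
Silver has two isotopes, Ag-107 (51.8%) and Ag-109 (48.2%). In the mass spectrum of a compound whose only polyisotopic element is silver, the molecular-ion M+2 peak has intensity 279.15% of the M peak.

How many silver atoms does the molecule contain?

3

For n independent Ag atoms, I(M+2)/I(M) = n · (abundance Ag-109) / (abundance Ag-107) = n · 0.482/0.518.
n = 2.7915 × 0.518/0.482 = 3.00 ≈ 3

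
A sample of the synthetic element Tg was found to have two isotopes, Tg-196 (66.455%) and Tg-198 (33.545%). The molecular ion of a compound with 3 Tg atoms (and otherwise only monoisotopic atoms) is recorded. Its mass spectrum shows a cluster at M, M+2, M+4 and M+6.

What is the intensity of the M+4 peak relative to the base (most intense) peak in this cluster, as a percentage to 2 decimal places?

(0.66455 + 0.33545)^3 gives M 0.2935, M+2 0.4444, M+4 0.2243, M+6 0.0377; the largest is M+2.
P(M+2) = C(3,1) × 0.66455^2 × 0.33545^1 = 3 × 0.4416267 × 0.33545 = 0.444431 (base)
P(M+4) = C(3,2) × 0.66455^1 × 0.33545^2 = 3 × 0.66455 × 0.1125267 = 0.224339
Relative intensity = 0.224339 / 0.444431 × 100 = 50.48

50.48%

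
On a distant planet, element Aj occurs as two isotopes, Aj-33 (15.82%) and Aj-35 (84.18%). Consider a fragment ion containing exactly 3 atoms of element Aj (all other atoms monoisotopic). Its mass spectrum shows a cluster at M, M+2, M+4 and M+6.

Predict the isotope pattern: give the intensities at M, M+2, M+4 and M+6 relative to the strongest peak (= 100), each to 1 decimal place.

Each Aj atom is independently Aj-33 (p = 0.1582) or Aj-35 (q = 0.8418); the cluster is the binomial expansion (p + q)^3.
P(M) = 0.1582^3 = 0.003959
P(M+2) = 3 × 0.1582^2 × 0.8418^1 = 0.063204
P(M+4) = 3 × 0.1582^1 × 0.8418^2 = 0.336314
P(M+6) = 0.8418^3 = 0.596522
The M+6 peak is largest (0.596522); scaling to 100 gives 0.7 : 10.6 : 56.4 : 100.0.

0.7 : 10.6 : 56.4 : 100.0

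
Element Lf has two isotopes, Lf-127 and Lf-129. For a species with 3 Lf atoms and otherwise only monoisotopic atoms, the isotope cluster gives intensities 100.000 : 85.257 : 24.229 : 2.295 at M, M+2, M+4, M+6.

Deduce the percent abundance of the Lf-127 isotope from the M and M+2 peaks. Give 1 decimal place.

77.9%

Write p for the Lf-127 fraction. I(M+2)/I(M) = [C(3,1)·p^2·(1−p)] / p^3 = 3·(1−p)/p = 85.257/100.000 = 0.8526
(1−p)/p = 0.8526/3 = 0.2842  ⇒  p = 1/(1 + 0.2842) = 0.7787
Lf-127: 77.9%, Lf-129: 22.1%.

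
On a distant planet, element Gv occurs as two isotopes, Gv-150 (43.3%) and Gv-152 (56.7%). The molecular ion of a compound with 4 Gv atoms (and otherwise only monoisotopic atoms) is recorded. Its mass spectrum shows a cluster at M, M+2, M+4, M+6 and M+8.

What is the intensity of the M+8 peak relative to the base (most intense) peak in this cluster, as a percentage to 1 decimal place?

28.6%

(0.433 + 0.567)^4 gives M 0.0352, M+2 0.1841, M+4 0.3617, M+6 0.3157, M+8 0.1034; the largest is M+4.
P(M+4) = C(4,2) × 0.433^2 × 0.567^2 = 6 × 0.187489 × 0.321489 = 0.361654 (base)
P(M+8) = C(4,4) × 0.433^0 × 0.567^4 = 1 × 1.0000 × 0.10335518 = 0.103355
Relative intensity = 0.103355 / 0.361654 × 100 = 28.6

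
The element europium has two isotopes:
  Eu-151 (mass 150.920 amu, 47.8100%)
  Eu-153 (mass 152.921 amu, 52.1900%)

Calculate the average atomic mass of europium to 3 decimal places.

Average mass = Σ (abundance × isotope mass) = 0.478100 × 150.920 + 0.521900 × 152.921
= 72.1549 + 79.8095 = 151.9644 amu

151.964 amu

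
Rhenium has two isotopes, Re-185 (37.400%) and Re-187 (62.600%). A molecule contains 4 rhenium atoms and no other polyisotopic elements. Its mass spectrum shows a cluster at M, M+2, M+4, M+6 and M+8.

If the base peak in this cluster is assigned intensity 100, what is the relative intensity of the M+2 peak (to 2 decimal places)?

35.69

(0.37400 + 0.62600)^4 gives M 0.0196, M+2 0.1310, M+4 0.3289, M+6 0.3670, M+8 0.1536; the largest is M+6.
P(M+6) = C(4,3) × 0.37400^1 × 0.62600^3 = 4 × 0.3740 × 0.24531438 = 0.366990 (base)
P(M+2) = C(4,1) × 0.37400^3 × 0.62600^1 = 4 × 0.05231362 × 0.6260 = 0.130993
Relative intensity = 0.130993 / 0.366990 × 100 = 35.69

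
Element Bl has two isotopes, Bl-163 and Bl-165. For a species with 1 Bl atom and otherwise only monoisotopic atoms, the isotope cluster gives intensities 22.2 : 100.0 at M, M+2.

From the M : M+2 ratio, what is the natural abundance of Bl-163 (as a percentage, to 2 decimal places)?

If p is the fraction of Bl that is Bl-163, then I(M+2)/I(M) = [C(1,1)·p^0·(1−p)] / p^1 = 1·(1−p)/p = 100.0/22.2 = 4.5045
(1−p)/p = 4.5045/1 = 4.5045  ⇒  p = 1/(1 + 4.5045) = 0.1817
Bl-163: 18.17%, Bl-165: 81.83%.

18.17%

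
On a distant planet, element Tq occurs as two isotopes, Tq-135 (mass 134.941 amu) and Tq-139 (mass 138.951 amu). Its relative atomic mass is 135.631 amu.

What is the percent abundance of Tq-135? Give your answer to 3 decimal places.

With x = fraction of Tq-135 (so Tq-139 is 1 − x):
134.941·x + 138.951·(1 − x) = 135.631
(134.941 − 138.951)·x = 135.631 − 138.951
x = -3.320 / -4.010 = 0.82793 → 82.793% Tq-135, 17.207% Tq-139.

82.793%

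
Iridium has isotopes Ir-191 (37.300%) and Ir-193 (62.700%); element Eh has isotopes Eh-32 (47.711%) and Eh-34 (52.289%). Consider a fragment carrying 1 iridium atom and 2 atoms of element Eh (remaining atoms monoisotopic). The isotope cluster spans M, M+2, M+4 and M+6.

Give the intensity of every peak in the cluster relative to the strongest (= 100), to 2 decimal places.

20.47 : 79.27 : 100.00 : 41.33

Iridium pattern (n=1): 0.3730 : 0.6270
Element Eh pattern (n=2): 0.22763395 : 0.4989521 : 0.27341395
Convolve the two distributions (both contribute in 2-u steps):
  M: 0.3730×0.22763395 = 0.084907
  M+2: 0.3730×0.4989521 + 0.6270×0.22763395 = 0.328836
  M+4: 0.3730×0.27341395 + 0.6270×0.4989521 = 0.414826
  M+6: 0.6270×0.27341395 = 0.171431
Scale to base peak (0.414826) = 100: 20.47 : 79.27 : 100.00 : 41.33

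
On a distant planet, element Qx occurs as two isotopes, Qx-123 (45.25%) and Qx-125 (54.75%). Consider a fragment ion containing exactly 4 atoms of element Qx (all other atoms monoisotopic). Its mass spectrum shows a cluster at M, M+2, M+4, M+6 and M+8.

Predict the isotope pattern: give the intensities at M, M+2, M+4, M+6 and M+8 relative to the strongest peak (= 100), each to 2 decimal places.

Each Qx atom is independently Qx-123 (p = 0.4525) or Qx-125 (q = 0.5475); the cluster is the binomial expansion (p + q)^4.
P(M) = 0.4525^4 = 0.041925
P(M+2) = 4 × 0.4525^3 × 0.5475^1 = 0.202908
P(M+4) = 6 × 0.4525^2 × 0.5475^2 = 0.368262
P(M+6) = 4 × 0.4525^1 × 0.5475^3 = 0.297051
P(M+8) = 0.5475^4 = 0.089854
The M+4 peak is largest (0.368262); scaling to 100 gives 11.38 : 55.10 : 100.00 : 80.66 : 24.40.

11.38 : 55.10 : 100.00 : 80.66 : 24.40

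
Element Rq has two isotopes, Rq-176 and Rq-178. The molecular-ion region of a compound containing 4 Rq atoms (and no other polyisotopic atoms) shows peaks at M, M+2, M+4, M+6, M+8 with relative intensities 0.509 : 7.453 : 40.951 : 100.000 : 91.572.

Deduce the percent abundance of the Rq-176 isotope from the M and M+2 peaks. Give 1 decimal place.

21.5%

Write p for the Rq-176 fraction. I(M+2)/I(M) = [C(4,1)·p^3·(1−p)] / p^4 = 4·(1−p)/p = 7.453/0.509 = 14.6424
(1−p)/p = 14.6424/4 = 3.6606  ⇒  p = 1/(1 + 3.6606) = 0.2146
Rq-176: 21.5%, Rq-178: 78.5%.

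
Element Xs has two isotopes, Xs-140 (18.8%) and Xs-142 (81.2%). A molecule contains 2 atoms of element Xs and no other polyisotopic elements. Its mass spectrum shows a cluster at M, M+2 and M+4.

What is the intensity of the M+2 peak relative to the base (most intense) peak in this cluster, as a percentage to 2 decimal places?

Term probabilities: M 0.0353, M+2 0.3053, M+4 0.6593. Base peak = M+4.
P(M+4) = C(2,2) × 0.188^0 × 0.812^2 = 1 × 1.0000 × 0.659344 = 0.659344 (base)
P(M+2) = C(2,1) × 0.188^1 × 0.812^1 = 2 × 0.1880 × 0.8120 = 0.305312
Relative intensity = 0.305312 / 0.659344 × 100 = 46.31

46.31%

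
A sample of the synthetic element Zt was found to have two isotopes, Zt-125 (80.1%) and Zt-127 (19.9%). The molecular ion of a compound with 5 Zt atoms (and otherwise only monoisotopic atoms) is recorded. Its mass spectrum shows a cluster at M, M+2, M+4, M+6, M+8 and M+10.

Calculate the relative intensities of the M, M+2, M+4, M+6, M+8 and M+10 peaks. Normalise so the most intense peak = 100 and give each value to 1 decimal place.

80.5 : 100.0 : 49.7 : 12.3 : 1.5 : 0.1

Each Zt atom is independently Zt-125 (p = 0.801) or Zt-127 (q = 0.199); the cluster is the binomial expansion (p + q)^5.
P(M) = 0.801^5 = 0.329733
P(M+2) = 5 × 0.801^4 × 0.199^1 = 0.409594
P(M+4) = 10 × 0.801^3 × 0.199^2 = 0.203518
P(M+6) = 10 × 0.801^2 × 0.199^3 = 0.050562
P(M+8) = 5 × 0.801^1 × 0.199^4 = 0.006281
P(M+10) = 0.199^5 = 0.000312
The M+2 peak is largest (0.409594); scaling to 100 gives 80.5 : 100.0 : 49.7 : 12.3 : 1.5 : 0.1.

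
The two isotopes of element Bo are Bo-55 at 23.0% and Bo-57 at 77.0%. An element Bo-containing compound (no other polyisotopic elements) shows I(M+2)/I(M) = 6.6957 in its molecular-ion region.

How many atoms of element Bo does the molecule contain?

The M+2/M ratio from n Bo atoms is n · q/p = n · 0.770/0.230.
n = 6.6957 × 0.230/0.770 = 2.00 ≈ 2

2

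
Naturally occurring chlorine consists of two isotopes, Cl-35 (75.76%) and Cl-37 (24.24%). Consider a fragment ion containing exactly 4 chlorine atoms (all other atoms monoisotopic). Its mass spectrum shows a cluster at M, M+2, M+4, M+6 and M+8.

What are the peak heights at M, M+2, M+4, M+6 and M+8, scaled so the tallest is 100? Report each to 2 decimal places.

The 4 Cl atoms are independent, so intensities follow the terms of (0.7576 + 0.2424)^4.
P(M) = 0.7576^4 = 0.329428
P(M+2) = 4 × 0.7576^3 × 0.2424^1 = 0.421612
P(M+4) = 6 × 0.7576^2 × 0.2424^2 = 0.202347
P(M+6) = 4 × 0.7576^1 × 0.2424^3 = 0.043162
P(M+8) = 0.2424^4 = 0.003452
The M+2 peak is largest (0.421612); scaling to 100 gives 78.14 : 100.00 : 47.99 : 10.24 : 0.82.

78.14 : 100.00 : 47.99 : 10.24 : 0.82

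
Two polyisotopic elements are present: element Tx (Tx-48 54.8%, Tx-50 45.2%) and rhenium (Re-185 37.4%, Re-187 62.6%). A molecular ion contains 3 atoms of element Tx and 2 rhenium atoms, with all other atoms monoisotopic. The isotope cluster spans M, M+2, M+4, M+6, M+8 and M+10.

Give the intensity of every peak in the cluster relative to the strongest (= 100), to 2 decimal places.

Element Tx pattern (n=3): 0.16456659 : 0.40721222 : 0.33587578 : 0.09234541
Rhenium pattern (n=2): 0.139876 : 0.468248 : 0.391876
Convolve the two distributions (both contribute in 2-u steps):
  M: 0.16456659×0.139876 = 0.023019
  M+2: 0.16456659×0.468248 + 0.40721222×0.139876 = 0.134017
  M+4: 0.16456659×0.391876 + 0.40721222×0.468248 + 0.33587578×0.139876 = 0.302147
  M+6: 0.40721222×0.391876 + 0.33587578×0.468248 + 0.09234541×0.139876 = 0.329767
  M+8: 0.33587578×0.391876 + 0.09234541×0.468248 = 0.174862
  M+10: 0.09234541×0.391876 = 0.036188
Scale to base peak (0.329767) = 100: 6.98 : 40.64 : 91.62 : 100.00 : 53.03 : 10.97

6.98 : 40.64 : 91.62 : 100.00 : 53.03 : 10.97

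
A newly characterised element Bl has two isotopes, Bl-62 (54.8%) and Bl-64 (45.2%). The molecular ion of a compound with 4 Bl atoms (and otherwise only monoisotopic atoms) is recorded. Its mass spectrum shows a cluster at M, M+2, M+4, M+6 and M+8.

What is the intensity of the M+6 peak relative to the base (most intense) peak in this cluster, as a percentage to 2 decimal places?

54.99%

(0.548 + 0.452)^4 gives M 0.0902, M+2 0.2975, M+4 0.3681, M+6 0.2024, M+8 0.0417; the largest is M+4.
P(M+4) = C(4,2) × 0.548^2 × 0.452^2 = 6 × 0.300304 × 0.204304 = 0.368120 (base)
P(M+6) = C(4,3) × 0.548^1 × 0.452^3 = 4 × 0.5480 × 0.09234541 = 0.202421
Relative intensity = 0.202421 / 0.368120 × 100 = 54.99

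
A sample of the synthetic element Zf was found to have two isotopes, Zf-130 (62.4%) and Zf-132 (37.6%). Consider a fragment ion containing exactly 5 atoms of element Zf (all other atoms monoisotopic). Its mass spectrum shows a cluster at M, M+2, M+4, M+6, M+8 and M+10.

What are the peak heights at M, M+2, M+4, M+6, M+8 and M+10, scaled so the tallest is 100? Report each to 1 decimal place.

Expanding (0.624 + 0.376)^5:
P(M) = 0.624^5 = 0.094607
P(M+2) = 5 × 0.624^4 × 0.376^1 = 0.285034
P(M+4) = 10 × 0.624^3 × 0.376^2 = 0.343502
P(M+6) = 10 × 0.624^2 × 0.376^3 = 0.206982
P(M+8) = 5 × 0.624^1 × 0.376^4 = 0.062360
P(M+10) = 0.376^5 = 0.007515
The M+4 peak is largest (0.343502); scaling to 100 gives 27.5 : 83.0 : 100.0 : 60.3 : 18.2 : 2.2.

27.5 : 83.0 : 100.0 : 60.3 : 18.2 : 2.2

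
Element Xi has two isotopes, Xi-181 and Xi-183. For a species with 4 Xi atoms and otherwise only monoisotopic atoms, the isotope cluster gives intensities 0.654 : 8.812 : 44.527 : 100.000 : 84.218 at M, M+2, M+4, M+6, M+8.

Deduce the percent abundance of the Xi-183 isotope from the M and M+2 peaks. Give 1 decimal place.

77.1%

Let p = fractional abundance of Xi-181. I(M+2)/I(M) = [C(4,1)·p^3·(1−p)] / p^4 = 4·(1−p)/p = 8.812/0.654 = 13.4740
(1−p)/p = 13.4740/4 = 3.3685  ⇒  p = 1/(1 + 3.3685) = 0.2289
Xi-181: 22.9%, Xi-183: 77.1%.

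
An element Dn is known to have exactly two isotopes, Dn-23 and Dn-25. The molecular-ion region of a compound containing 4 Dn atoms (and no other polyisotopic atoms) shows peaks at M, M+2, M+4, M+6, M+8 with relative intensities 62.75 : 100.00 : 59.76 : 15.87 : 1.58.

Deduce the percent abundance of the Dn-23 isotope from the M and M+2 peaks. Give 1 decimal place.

71.5%

Let p = fractional abundance of Dn-23. I(M+2)/I(M) = [C(4,1)·p^3·(1−p)] / p^4 = 4·(1−p)/p = 100.00/62.75 = 1.5936
(1−p)/p = 1.5936/4 = 0.3984  ⇒  p = 1/(1 + 0.3984) = 0.7151
Dn-23: 71.5%, Dn-25: 28.5%.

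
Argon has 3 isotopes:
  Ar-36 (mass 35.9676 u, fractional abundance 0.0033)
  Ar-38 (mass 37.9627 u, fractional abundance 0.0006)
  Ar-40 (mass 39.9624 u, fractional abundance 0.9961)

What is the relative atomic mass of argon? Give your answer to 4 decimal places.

39.9480 u

Ar = Σ fᵢ·mᵢ = 0.0033 × 35.9676 + 0.0006 × 37.9627 + 0.9961 × 39.9624
= 0.11869 + 0.02278 + 39.80655 = 39.94802 u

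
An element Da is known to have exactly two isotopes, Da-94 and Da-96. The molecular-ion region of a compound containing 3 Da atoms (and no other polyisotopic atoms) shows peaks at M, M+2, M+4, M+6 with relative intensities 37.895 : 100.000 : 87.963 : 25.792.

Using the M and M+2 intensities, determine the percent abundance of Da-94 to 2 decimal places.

53.20%

Write p for the Da-94 fraction. I(M+2)/I(M) = [C(3,1)·p^2·(1−p)] / p^3 = 3·(1−p)/p = 100.000/37.895 = 2.6389
(1−p)/p = 2.6389/3 = 0.8796  ⇒  p = 1/(1 + 0.8796) = 0.5320
Da-94: 53.20%, Da-96: 46.80%.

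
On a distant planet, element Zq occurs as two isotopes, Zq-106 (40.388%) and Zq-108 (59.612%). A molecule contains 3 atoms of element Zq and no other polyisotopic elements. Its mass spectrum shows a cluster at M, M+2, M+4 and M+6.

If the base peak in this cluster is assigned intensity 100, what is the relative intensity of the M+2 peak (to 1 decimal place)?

Binomial terms of (0.40388 + 0.59612)^3: M 0.0659, M+2 0.2917, M+4 0.4306, M+6 0.2118 → M+4 is the base peak.
P(M+4) = C(3,2) × 0.40388^1 × 0.59612^2 = 3 × 0.40388 × 0.35535905 = 0.430567 (base)
P(M+2) = C(3,1) × 0.40388^2 × 0.59612^1 = 3 × 0.16311905 × 0.59612 = 0.291716
Relative intensity = 0.291716 / 0.430567 × 100 = 67.8

67.8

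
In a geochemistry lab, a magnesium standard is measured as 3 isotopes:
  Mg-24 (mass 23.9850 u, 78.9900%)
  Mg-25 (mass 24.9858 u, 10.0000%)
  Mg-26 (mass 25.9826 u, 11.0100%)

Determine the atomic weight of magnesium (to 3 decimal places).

24.305 u

Weight each isotope mass by its fractional abundance: 0.789900 × 23.9850 + 0.100000 × 24.9858 + 0.110100 × 25.9826
= 18.94575 + 2.49858 + 2.86068 = 24.30501 u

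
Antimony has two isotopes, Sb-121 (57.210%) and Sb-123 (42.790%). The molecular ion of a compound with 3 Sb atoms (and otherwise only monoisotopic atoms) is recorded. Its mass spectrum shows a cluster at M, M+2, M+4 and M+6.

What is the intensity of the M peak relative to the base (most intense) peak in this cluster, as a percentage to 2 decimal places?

Term probabilities: M 0.1872, M+2 0.4202, M+4 0.3143, M+6 0.0783. Base peak = M+2.
P(M+2) = C(3,1) × 0.57210^2 × 0.42790^1 = 3 × 0.32729841 × 0.4279 = 0.420153 (base)
P(M) = C(3,0) × 0.57210^3 × 0.42790^0 = 1 × 0.18724742 × 1.0000 = 0.187247
Relative intensity = 0.187247 / 0.420153 × 100 = 44.57

44.57%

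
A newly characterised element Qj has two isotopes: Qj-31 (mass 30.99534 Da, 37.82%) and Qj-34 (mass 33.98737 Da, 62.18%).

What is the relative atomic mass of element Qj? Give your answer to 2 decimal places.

Ar = Σ fᵢ·mᵢ = 0.3782 × 30.99534 + 0.6218 × 33.98737
= 11.722438 + 21.133347 = 32.855785 Da

32.86 Da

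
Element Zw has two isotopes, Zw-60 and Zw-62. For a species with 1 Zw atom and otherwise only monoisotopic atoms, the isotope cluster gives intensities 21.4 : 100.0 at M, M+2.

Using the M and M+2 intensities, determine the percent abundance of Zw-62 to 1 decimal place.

82.4%

If p is the fraction of Zw that is Zw-60, then I(M+2)/I(M) = [C(1,1)·p^0·(1−p)] / p^1 = 1·(1−p)/p = 100.0/21.4 = 4.6729
(1−p)/p = 4.6729/1 = 4.6729  ⇒  p = 1/(1 + 4.6729) = 0.1763
Zw-60: 17.6%, Zw-62: 82.4%.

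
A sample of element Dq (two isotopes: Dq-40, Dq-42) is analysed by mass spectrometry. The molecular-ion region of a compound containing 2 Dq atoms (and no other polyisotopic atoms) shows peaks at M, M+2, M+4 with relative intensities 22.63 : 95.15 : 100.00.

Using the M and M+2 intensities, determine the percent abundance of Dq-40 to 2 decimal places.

32.23%

Write p for the Dq-40 fraction. I(M+2)/I(M) = [C(2,1)·p^1·(1−p)] / p^2 = 2·(1−p)/p = 95.15/22.63 = 4.2046
(1−p)/p = 4.2046/2 = 2.1023  ⇒  p = 1/(1 + 2.1023) = 0.3223
Dq-40: 32.23%, Dq-42: 67.77%.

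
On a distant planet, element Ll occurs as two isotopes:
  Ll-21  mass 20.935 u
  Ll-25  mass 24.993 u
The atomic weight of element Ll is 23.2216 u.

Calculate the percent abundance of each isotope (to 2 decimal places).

Let x be the fractional abundance of Ll-21; then Ll-25 has abundance 1 − x.
20.935·x + 24.993·(1 − x) = 23.2216
(20.935 − 24.993)·x = 23.2216 − 24.993
x = -1.7714 / -4.058 = 0.43652 → 43.65% Ll-21, 56.35% Ll-25.

Ll-21: 43.65%, Ll-25: 56.35%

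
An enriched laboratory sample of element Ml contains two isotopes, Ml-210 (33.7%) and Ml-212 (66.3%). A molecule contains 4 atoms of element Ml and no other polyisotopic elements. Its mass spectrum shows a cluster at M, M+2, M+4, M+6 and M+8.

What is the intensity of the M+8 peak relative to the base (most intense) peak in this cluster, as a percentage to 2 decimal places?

Binomial terms of (0.337 + 0.663)^4: M 0.0129, M+2 0.1015, M+4 0.2995, M+6 0.3929, M+8 0.1932 → M+6 is the base peak.
P(M+6) = C(4,3) × 0.337^1 × 0.663^3 = 4 × 0.3370 × 0.29143425 = 0.392853 (base)
P(M+8) = C(4,4) × 0.337^0 × 0.663^4 = 1 × 1.0000 × 0.19322091 = 0.193221
Relative intensity = 0.193221 / 0.392853 × 100 = 49.18

49.18%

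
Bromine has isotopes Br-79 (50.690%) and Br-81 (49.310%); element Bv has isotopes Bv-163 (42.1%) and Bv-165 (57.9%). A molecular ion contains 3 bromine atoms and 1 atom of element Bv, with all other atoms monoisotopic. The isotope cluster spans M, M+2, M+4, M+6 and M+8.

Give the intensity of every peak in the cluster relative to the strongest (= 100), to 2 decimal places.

Bromine pattern (n=3): 0.13024674 : 0.3801026 : 0.36975457 : 0.11989609
Element Bv pattern (n=1): 0.4210 : 0.5790
Convolve the two distributions (both contribute in 2-u steps):
  M: 0.13024674×0.4210 = 0.054834
  M+2: 0.13024674×0.5790 + 0.3801026×0.4210 = 0.235436
  M+4: 0.3801026×0.5790 + 0.36975457×0.4210 = 0.375746
  M+6: 0.36975457×0.5790 + 0.11989609×0.4210 = 0.264564
  M+8: 0.11989609×0.5790 = 0.069420
Scale to base peak (0.375746) = 100: 14.59 : 62.66 : 100.00 : 70.41 : 18.48

14.59 : 62.66 : 100.00 : 70.41 : 18.48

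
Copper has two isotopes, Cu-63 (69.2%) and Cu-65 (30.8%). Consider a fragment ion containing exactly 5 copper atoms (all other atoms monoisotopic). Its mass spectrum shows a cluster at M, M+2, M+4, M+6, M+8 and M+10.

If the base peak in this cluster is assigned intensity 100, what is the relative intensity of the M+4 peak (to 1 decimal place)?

Binomial terms of (0.692 + 0.308)^5: M 0.1587, M+2 0.3531, M+4 0.3144, M+6 0.1399, M+8 0.0311, M+10 0.0028 → M+2 is the base peak.
P(M+2) = C(5,1) × 0.692^4 × 0.308^1 = 5 × 0.22931073 × 0.3080 = 0.353139 (base)
P(M+4) = C(5,2) × 0.692^3 × 0.308^2 = 10 × 0.33137389 × 0.094864 = 0.314355
Relative intensity = 0.314355 / 0.353139 × 100 = 89.0

89.0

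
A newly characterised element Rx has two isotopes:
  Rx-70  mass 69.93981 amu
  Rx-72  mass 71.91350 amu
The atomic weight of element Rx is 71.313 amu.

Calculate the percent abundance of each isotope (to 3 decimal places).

Rx-70: 30.425%, Rx-72: 69.575%

Writing the weighted mean with unknown fraction x of Rx-70:
69.93981·x + 71.91350·(1 − x) = 71.313
(69.93981 − 71.91350)·x = 71.313 − 71.91350
x = -0.60050 / -1.97369 = 0.30425 → 30.425% Rx-70, 69.575% Rx-72.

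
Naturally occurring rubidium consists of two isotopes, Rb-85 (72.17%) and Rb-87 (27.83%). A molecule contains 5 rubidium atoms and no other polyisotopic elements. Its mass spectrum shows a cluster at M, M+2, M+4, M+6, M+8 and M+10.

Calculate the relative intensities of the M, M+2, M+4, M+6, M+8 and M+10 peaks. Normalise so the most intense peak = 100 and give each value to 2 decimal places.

51.86 : 100.00 : 77.12 : 29.74 : 5.73 : 0.44

Each Rb atom is independently Rb-85 (p = 0.7217) or Rb-87 (q = 0.2783); the cluster is the binomial expansion (p + q)^5.
P(M) = 0.7217^5 = 0.195787
P(M+2) = 5 × 0.7217^4 × 0.2783^1 = 0.377494
P(M+4) = 10 × 0.7217^3 × 0.2783^2 = 0.291136
P(M+6) = 10 × 0.7217^2 × 0.2783^3 = 0.112267
P(M+8) = 5 × 0.7217^1 × 0.2783^4 = 0.021646
P(M+10) = 0.2783^5 = 0.001669
The M+2 peak is largest (0.377494); scaling to 100 gives 51.86 : 100.00 : 77.12 : 29.74 : 5.73 : 0.44.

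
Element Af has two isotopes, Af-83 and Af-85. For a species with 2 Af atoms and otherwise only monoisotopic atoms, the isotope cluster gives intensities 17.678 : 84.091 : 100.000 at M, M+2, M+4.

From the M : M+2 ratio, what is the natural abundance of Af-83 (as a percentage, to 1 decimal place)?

If p is the fraction of Af that is Af-83, then I(M+2)/I(M) = [C(2,1)·p^1·(1−p)] / p^2 = 2·(1−p)/p = 84.091/17.678 = 4.7568
(1−p)/p = 4.7568/2 = 2.3784  ⇒  p = 1/(1 + 2.3784) = 0.2960
Af-83: 29.6%, Af-85: 70.4%.

29.6%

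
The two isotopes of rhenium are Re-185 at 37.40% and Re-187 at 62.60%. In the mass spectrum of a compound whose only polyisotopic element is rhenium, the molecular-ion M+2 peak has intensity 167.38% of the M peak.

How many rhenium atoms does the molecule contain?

1

For n independent Re atoms, I(M+2)/I(M) = n · (abundance Re-187) / (abundance Re-185) = n · 0.6260/0.3740.
n = 1.6738 × 0.3740/0.6260 = 1.00 ≈ 1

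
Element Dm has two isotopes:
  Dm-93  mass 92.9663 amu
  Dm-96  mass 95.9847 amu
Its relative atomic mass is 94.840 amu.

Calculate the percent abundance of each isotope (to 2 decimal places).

Let x be the fractional abundance of Dm-93; then Dm-96 has abundance 1 − x.
92.9663·x + 95.9847·(1 − x) = 94.840
(92.9663 − 95.9847)·x = 94.840 − 95.9847
x = -1.1447 / -3.0184 = 0.37924 → 37.92% Dm-93, 62.08% Dm-96.

Dm-93: 37.92%, Dm-96: 62.08%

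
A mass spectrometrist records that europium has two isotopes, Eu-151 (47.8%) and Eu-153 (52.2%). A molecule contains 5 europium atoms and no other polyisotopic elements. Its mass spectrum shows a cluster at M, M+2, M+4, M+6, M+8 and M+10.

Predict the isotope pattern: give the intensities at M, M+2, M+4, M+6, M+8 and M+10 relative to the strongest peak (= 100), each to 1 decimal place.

7.7 : 41.9 : 91.6 : 100.0 : 54.6 : 11.9

Each Eu atom is independently Eu-151 (p = 0.478) or Eu-153 (q = 0.522); the cluster is the binomial expansion (p + q)^5.
P(M) = 0.478^5 = 0.024954
P(M+2) = 5 × 0.478^4 × 0.522^1 = 0.136255
P(M+4) = 10 × 0.478^3 × 0.522^2 = 0.297594
P(M+6) = 10 × 0.478^2 × 0.522^3 = 0.324988
P(M+8) = 5 × 0.478^1 × 0.522^4 = 0.177452
P(M+10) = 0.522^5 = 0.038757
The M+6 peak is largest (0.324988); scaling to 100 gives 7.7 : 41.9 : 91.6 : 100.0 : 54.6 : 11.9.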